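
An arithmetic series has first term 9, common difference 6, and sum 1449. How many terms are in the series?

Using S = n/2 × [2a + (n-1)d]
1449 = n/2 × [2(9) + (n-1)(6)]
1449 = n/2 × [18 + 6n - 6]
2898 = n × [12 + 6n]
6n² + (12)n - 2898 = 0
Discriminant: Δ = (12)² - 4(6)(-2898) = 144 + 69552 = 69696
√Δ = 264
n = [-(12) + √Δ] / (2·6) = (-12 + 264) / 12 = 252 / 12 = 21
(The negative root is discarded since n must be a positive integer.)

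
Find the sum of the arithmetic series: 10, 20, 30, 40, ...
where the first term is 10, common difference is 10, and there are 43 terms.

Sₙ = n/2 × (first + last)
Last term = a + (n-1)d = 10 + (43-1)×10 = 430
S_43 = 43/2 × (10 + 430)
S_43 = 43/2 × 440 = 9460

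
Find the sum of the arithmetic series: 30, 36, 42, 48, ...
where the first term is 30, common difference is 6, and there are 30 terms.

Sₙ = n/2 × (first + last)
Last term = a + (n-1)d = 30 + (30-1)×6 = 204
S_30 = 30/2 × (30 + 204)
S_30 = 30/2 × 234 = 3510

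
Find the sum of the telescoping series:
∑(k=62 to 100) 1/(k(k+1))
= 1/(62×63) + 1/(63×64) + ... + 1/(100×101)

Partial fractions: 1/(k(k+1)) = 1/k - 1/(k+1)
The series telescopes:
= (1/62 - 1/63) + (1/63 - 1/64) + ... + (1/100 - 1/101)
= 1/62 - 1/101
= 39/6262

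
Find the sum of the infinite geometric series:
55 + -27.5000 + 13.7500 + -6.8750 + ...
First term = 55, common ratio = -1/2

For |r| < 1, S = a / (1 - r)
S = 55 / (1 - (-1/2))
S = 55 / (3/2)
S = 110/3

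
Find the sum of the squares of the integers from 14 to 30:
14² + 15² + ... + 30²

Use ∑_{k=1}^{n} k² = n(n+1)(2n+1)/6, then subtract the first 13 terms.
∑_{k=1}^{30} k² = 30×31×61/6 = 9455
∑_{k=1}^{13} k² = 13×14×27/6 = 819
∑_{k=14}^{30} k² = 9455 - 819 = 8636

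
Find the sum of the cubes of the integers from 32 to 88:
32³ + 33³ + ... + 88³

Use ∑_{k=1}^{n} k³ = [n(n+1)/2]², then subtract the first 31 terms.
∑_{k=1}^{88} k³ = [88×89/2]² = 3916² = 15335056
∑_{k=1}^{31} k³ = [31×32/2]² = 496² = 246016
∑_{k=32}^{88} k³ = 15335056 - 246016 = 15089040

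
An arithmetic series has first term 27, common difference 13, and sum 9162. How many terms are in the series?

Using S = n/2 × [2a + (n-1)d]
9162 = n/2 × [2(27) + (n-1)(13)]
9162 = n/2 × [54 + 13n - 13]
18324 = n × [41 + 13n]
13n² + (41)n - 18324 = 0
Discriminant: Δ = (41)² - 4(13)(-18324) = 1681 + 952848 = 954529
√Δ = 977
n = [-(41) + √Δ] / (2·13) = (-41 + 977) / 26 = 936 / 26 = 36
(The negative root is discarded since n must be a positive integer.)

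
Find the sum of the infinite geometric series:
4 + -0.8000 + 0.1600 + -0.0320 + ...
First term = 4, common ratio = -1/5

For |r| < 1, S = a / (1 - r)
S = 4 / (1 - (-1/5))
S = 4 / (6/5)
S = 10/3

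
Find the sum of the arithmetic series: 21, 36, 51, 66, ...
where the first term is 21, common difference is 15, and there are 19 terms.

Sₙ = n/2 × (first + last)
Last term = a + (n-1)d = 21 + (19-1)×15 = 291
S_19 = 19/2 × (21 + 291)
S_19 = 19/2 × 312 = 2964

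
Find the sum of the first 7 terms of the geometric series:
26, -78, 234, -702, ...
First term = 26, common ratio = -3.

Sₙ = a(1 - rⁿ) / (1 - r)
S_7 = 26(1 - (-3)^7) / (1 - (-3))
S_7 = 26(1 - (-2187)) / (4)
S_7 = 14222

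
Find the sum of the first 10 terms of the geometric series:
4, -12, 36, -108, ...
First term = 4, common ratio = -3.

Sₙ = a(1 - rⁿ) / (1 - r)
S_10 = 4(1 - (-3)^10) / (1 - (-3))
S_10 = 4(1 - 59049) / (4)
S_10 = -59048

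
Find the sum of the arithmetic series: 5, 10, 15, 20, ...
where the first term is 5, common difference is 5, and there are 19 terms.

Sₙ = n/2 × (first + last)
Last term = a + (n-1)d = 5 + (19-1)×5 = 95
S_19 = 19/2 × (5 + 95)
S_19 = 19/2 × 100 = 950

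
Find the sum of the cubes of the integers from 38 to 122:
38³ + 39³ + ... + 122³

Use ∑_{k=1}^{n} k³ = [n(n+1)/2]², then subtract the first 37 terms.
∑_{k=1}^{122} k³ = [122×123/2]² = 7503² = 56295009
∑_{k=1}^{37} k³ = [37×38/2]² = 703² = 494209
∑_{k=38}^{122} k³ = 56295009 - 494209 = 55800800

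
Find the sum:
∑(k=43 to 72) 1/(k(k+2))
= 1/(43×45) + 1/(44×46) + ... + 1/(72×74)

Partial fractions: 1/(k(k+2)) = (1/2)[1/k - 1/(k+2)]
Telescoping leaves the first two and last two terms:
= (1/2)[1/43 + 1/44 - 1/73 - 1/74]
= 95925/10220584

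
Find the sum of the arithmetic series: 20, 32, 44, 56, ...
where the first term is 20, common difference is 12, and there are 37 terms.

Sₙ = n/2 × (first + last)
Last term = a + (n-1)d = 20 + (37-1)×12 = 452
S_37 = 37/2 × (20 + 452)
S_37 = 37/2 × 472 = 8732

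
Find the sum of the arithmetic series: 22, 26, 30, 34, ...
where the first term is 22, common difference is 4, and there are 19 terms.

Sₙ = n/2 × (first + last)
Last term = a + (n-1)d = 22 + (19-1)×4 = 94
S_19 = 19/2 × (22 + 94)
S_19 = 19/2 × 116 = 1102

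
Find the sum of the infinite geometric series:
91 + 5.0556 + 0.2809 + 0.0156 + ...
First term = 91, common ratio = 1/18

For |r| < 1, S = a / (1 - r)
S = 91 / (1 - (1/18))
S = 91 / (17/18)
S = 1638/17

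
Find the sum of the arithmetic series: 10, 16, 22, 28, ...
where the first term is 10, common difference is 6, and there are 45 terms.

Sₙ = n/2 × (first + last)
Last term = a + (n-1)d = 10 + (45-1)×6 = 274
S_45 = 45/2 × (10 + 274)
S_45 = 45/2 × 284 = 6390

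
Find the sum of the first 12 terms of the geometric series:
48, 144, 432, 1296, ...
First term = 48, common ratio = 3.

Sₙ = a(1 - rⁿ) / (1 - r)
S_12 = 48(1 - 3^12) / (1 - 3)
S_12 = 48(1 - 531441) / (-2)
S_12 = 12754560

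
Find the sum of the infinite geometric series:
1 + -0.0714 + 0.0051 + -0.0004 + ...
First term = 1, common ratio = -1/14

For |r| < 1, S = a / (1 - r)
S = 1 / (1 - (-1/14))
S = 1 / (15/14)
S = 14/15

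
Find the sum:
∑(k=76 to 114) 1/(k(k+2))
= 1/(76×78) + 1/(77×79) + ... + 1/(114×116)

Partial fractions: 1/(k(k+2)) = (1/2)[1/k - 1/(k+2)]
Telescoping leaves the first two and last two terms:
= (1/2)[1/76 + 1/77 - 1/115 - 1/116]
= 86151/19516420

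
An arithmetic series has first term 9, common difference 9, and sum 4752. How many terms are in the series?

Using S = n/2 × [2a + (n-1)d]
4752 = n/2 × [2(9) + (n-1)(9)]
4752 = n/2 × [18 + 9n - 9]
9504 = n × [9 + 9n]
9n² + (9)n - 9504 = 0
Discriminant: Δ = (9)² - 4(9)(-9504) = 81 + 342144 = 342225
√Δ = 585
n = [-(9) + √Δ] / (2·9) = (-9 + 585) / 18 = 576 / 18 = 32
(The negative root is discarded since n must be a positive integer.)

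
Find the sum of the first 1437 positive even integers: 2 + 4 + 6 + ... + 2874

Sum of first n even numbers = n(n+1)
= 1437×1438
= 2066406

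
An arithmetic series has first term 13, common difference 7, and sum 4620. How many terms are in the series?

Using S = n/2 × [2a + (n-1)d]
4620 = n/2 × [2(13) + (n-1)(7)]
4620 = n/2 × [26 + 7n - 7]
9240 = n × [19 + 7n]
7n² + (19)n - 9240 = 0
Discriminant: Δ = (19)² - 4(7)(-9240) = 361 + 258720 = 259081
√Δ = 509
n = [-(19) + √Δ] / (2·7) = (-19 + 509) / 14 = 490 / 14 = 35
(The negative root is discarded since n must be a positive integer.)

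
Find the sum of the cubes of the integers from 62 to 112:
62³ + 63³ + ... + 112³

Use ∑_{k=1}^{n} k³ = [n(n+1)/2]², then subtract the first 61 terms.
∑_{k=1}^{112} k³ = [112×113/2]² = 6328² = 40043584
∑_{k=1}^{61} k³ = [61×62/2]² = 1891² = 3575881
∑_{k=62}^{112} k³ = 40043584 - 3575881 = 36467703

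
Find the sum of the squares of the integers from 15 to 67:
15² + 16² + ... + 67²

Use ∑_{k=1}^{n} k² = n(n+1)(2n+1)/6, then subtract the first 14 terms.
∑_{k=1}^{67} k² = 67×68×135/6 = 102510
∑_{k=1}^{14} k² = 14×15×29/6 = 1015
∑_{k=15}^{67} k² = 102510 - 1015 = 101495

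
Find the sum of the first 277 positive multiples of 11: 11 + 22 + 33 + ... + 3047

Factor out 11: = 11(1 + 2 + ... + 277) = 11 × n(n+1)/2
= 11 × 277×278/2
= 11 × 38503
= 423533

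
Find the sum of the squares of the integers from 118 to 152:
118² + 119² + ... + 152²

Use ∑_{k=1}^{n} k² = n(n+1)(2n+1)/6, then subtract the first 117 terms.
∑_{k=1}^{152} k² = 152×153×305/6 = 1182180
∑_{k=1}^{117} k² = 117×118×235/6 = 540735
∑_{k=118}^{152} k² = 1182180 - 540735 = 641445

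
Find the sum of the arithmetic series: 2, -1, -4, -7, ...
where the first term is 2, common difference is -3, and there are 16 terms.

Sₙ = n/2 × (first + last)
Last term = a + (n-1)d = 2 + (16-1)×(-3) = -43
S_16 = 16/2 × (2 + (-43))
S_16 = 16/2 × (-41) = -328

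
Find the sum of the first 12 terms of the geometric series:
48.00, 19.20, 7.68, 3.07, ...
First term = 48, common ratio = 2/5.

Sₙ = a(1 - rⁿ) / (1 - r)
S_12 = 48(1 - (2/5)^12) / (1 - (2/5))
S_12 = 48(1 - (4096/244140625)) / (3/5)
S_12 = 3906184464/48828125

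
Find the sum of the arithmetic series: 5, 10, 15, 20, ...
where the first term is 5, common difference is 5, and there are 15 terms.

Sₙ = n/2 × (first + last)
Last term = a + (n-1)d = 5 + (15-1)×5 = 75
S_15 = 15/2 × (5 + 75)
S_15 = 15/2 × 80 = 600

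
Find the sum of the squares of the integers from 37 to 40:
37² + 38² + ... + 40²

Use ∑_{k=1}^{n} k² = n(n+1)(2n+1)/6, then subtract the first 36 terms.
∑_{k=1}^{40} k² = 40×41×81/6 = 22140
∑_{k=1}^{36} k² = 36×37×73/6 = 16206
∑_{k=37}^{40} k² = 22140 - 16206 = 5934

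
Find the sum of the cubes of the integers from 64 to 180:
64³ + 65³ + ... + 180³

Use ∑_{k=1}^{n} k³ = [n(n+1)/2]², then subtract the first 63 terms.
∑_{k=1}^{180} k³ = [180×181/2]² = 16290² = 265364100
∑_{k=1}^{63} k³ = [63×64/2]² = 2016² = 4064256
∑_{k=64}^{180} k³ = 265364100 - 4064256 = 261299844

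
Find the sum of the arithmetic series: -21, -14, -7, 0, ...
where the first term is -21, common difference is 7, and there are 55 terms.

Sₙ = n/2 × (first + last)
Last term = a + (n-1)d = -21 + (55-1)×7 = 357
S_55 = 55/2 × (-21 + 357)
S_55 = 55/2 × 336 = 9240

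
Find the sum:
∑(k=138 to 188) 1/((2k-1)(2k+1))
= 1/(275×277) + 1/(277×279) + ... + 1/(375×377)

Partial fractions: 1/((2k-1)(2k+1)) = (1/2)[1/(2k-1) - 1/(2k+1)]
The series telescopes:
= (1/2)[1/275 - 1/377]
= 51/103675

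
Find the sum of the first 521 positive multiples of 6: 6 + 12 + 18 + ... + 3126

Factor out 6: = 6(1 + 2 + ... + 521) = 6 × n(n+1)/2
= 6 × 521×522/2
= 6 × 135981
= 815886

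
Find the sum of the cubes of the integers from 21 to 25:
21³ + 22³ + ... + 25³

Use ∑_{k=1}^{n} k³ = [n(n+1)/2]², then subtract the first 20 terms.
∑_{k=1}^{25} k³ = [25×26/2]² = 325² = 105625
∑_{k=1}^{20} k³ = [20×21/2]² = 210² = 44100
∑_{k=21}^{25} k³ = 105625 - 44100 = 61525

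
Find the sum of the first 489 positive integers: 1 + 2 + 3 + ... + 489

Formula: ∑k = n(n+1)/2
= 489×490/2
= 239610/2
= 119805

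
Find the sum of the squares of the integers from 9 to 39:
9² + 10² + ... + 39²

Use ∑_{k=1}^{n} k² = n(n+1)(2n+1)/6, then subtract the first 8 terms.
∑_{k=1}^{39} k² = 39×40×79/6 = 20540
∑_{k=1}^{8} k² = 8×9×17/6 = 204
∑_{k=9}^{39} k² = 20540 - 204 = 20336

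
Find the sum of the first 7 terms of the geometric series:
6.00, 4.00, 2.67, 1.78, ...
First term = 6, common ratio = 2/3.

Sₙ = a(1 - rⁿ) / (1 - r)
S_7 = 6(1 - (2/3)^7) / (1 - (2/3))
S_7 = 6(1 - (128/2187)) / (1/3)
S_7 = 4118/243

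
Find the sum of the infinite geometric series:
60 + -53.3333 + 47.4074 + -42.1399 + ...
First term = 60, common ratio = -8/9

For |r| < 1, S = a / (1 - r)
S = 60 / (1 - (-8/9))
S = 60 / (17/9)
S = 540/17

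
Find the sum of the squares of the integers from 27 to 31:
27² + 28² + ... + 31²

Use ∑_{k=1}^{n} k² = n(n+1)(2n+1)/6, then subtract the first 26 terms.
∑_{k=1}^{31} k² = 31×32×63/6 = 10416
∑_{k=1}^{26} k² = 26×27×53/6 = 6201
∑_{k=27}^{31} k² = 10416 - 6201 = 4215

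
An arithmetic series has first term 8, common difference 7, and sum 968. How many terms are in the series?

Using S = n/2 × [2a + (n-1)d]
968 = n/2 × [2(8) + (n-1)(7)]
968 = n/2 × [16 + 7n - 7]
1936 = n × [9 + 7n]
7n² + (9)n - 1936 = 0
Discriminant: Δ = (9)² - 4(7)(-1936) = 81 + 54208 = 54289
√Δ = 233
n = [-(9) + √Δ] / (2·7) = (-9 + 233) / 14 = 224 / 14 = 16
(The negative root is discarded since n must be a positive integer.)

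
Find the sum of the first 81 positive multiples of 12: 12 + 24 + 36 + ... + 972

Factor out 12: = 12(1 + 2 + ... + 81) = 12 × n(n+1)/2
= 12 × 81×82/2
= 12 × 3321
= 39852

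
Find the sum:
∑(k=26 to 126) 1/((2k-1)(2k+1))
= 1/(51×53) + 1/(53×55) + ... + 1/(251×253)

Partial fractions: 1/((2k-1)(2k+1)) = (1/2)[1/(2k-1) - 1/(2k+1)]
The series telescopes:
= (1/2)[1/51 - 1/253]
= 101/12903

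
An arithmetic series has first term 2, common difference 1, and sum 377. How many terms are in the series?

Using S = n/2 × [2a + (n-1)d]
377 = n/2 × [2(2) + (n-1)(1)]
377 = n/2 × [4 + 1n - 1]
754 = n × [3 + 1n]
1n² + (3)n - 754 = 0
Discriminant: Δ = (3)² - 4(1)(-754) = 9 + 3016 = 3025
√Δ = 55
n = [-(3) + √Δ] / (2·1) = (-3 + 55) / 2 = 52 / 2 = 26
(The negative root is discarded since n must be a positive integer.)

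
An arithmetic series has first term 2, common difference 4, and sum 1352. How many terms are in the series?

Using S = n/2 × [2a + (n-1)d]
1352 = n/2 × [2(2) + (n-1)(4)]
1352 = n/2 × [4 + 4n - 4]
2704 = n × [0 + 4n]
4n² + (0)n - 2704 = 0
Discriminant: Δ = (0)² - 4(4)(-2704) = 0 + 43264 = 43264
√Δ = 208
n = [-(0) + √Δ] / (2·4) = (0 + 208) / 8 = 208 / 8 = 26
(The negative root is discarded since n must be a positive integer.)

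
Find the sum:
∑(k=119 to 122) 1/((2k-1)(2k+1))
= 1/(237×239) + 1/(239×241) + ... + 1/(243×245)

Partial fractions: 1/((2k-1)(2k+1)) = (1/2)[1/(2k-1) - 1/(2k+1)]
The series telescopes:
= (1/2)[1/237 - 1/245]
= 4/58065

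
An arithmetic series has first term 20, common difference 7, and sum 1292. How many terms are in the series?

Using S = n/2 × [2a + (n-1)d]
1292 = n/2 × [2(20) + (n-1)(7)]
1292 = n/2 × [40 + 7n - 7]
2584 = n × [33 + 7n]
7n² + (33)n - 2584 = 0
Discriminant: Δ = (33)² - 4(7)(-2584) = 1089 + 72352 = 73441
√Δ = 271
n = [-(33) + √Δ] / (2·7) = (-33 + 271) / 14 = 238 / 14 = 17
(The negative root is discarded since n must be a positive integer.)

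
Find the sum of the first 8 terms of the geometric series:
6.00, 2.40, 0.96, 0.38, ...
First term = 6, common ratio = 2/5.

Sₙ = a(1 - rⁿ) / (1 - r)
S_8 = 6(1 - (2/5)^8) / (1 - (2/5))
S_8 = 6(1 - (256/390625)) / (3/5)
S_8 = 780738/78125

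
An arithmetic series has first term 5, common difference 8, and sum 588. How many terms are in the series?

Using S = n/2 × [2a + (n-1)d]
588 = n/2 × [2(5) + (n-1)(8)]
588 = n/2 × [10 + 8n - 8]
1176 = n × [2 + 8n]
8n² + (2)n - 1176 = 0
Discriminant: Δ = (2)² - 4(8)(-1176) = 4 + 37632 = 37636
√Δ = 194
n = [-(2) + √Δ] / (2·8) = (-2 + 194) / 16 = 192 / 16 = 12
(The negative root is discarded since n must be a positive integer.)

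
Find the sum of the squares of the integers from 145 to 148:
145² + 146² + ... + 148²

Use ∑_{k=1}^{n} k² = n(n+1)(2n+1)/6, then subtract the first 144 terms.
∑_{k=1}^{148} k² = 148×149×297/6 = 1091574
∑_{k=1}^{144} k² = 144×145×289/6 = 1005720
∑_{k=145}^{148} k² = 1091574 - 1005720 = 85854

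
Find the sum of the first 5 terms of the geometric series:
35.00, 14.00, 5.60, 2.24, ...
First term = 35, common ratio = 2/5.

Sₙ = a(1 - rⁿ) / (1 - r)
S_5 = 35(1 - (2/5)^5) / (1 - (2/5))
S_5 = 35(1 - (32/3125)) / (3/5)
S_5 = 7217/125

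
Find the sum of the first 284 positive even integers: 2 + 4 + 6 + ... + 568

Sum of first n even numbers = n(n+1)
= 284×285
= 80940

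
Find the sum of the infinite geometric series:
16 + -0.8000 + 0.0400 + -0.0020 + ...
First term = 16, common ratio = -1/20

For |r| < 1, S = a / (1 - r)
S = 16 / (1 - (-1/20))
S = 16 / (21/20)
S = 320/21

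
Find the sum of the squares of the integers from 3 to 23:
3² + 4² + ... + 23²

Use ∑_{k=1}^{n} k² = n(n+1)(2n+1)/6, then subtract the first 2 terms.
∑_{k=1}^{23} k² = 23×24×47/6 = 4324
∑_{k=1}^{2} k² = 2×3×5/6 = 5
∑_{k=3}^{23} k² = 4324 - 5 = 4319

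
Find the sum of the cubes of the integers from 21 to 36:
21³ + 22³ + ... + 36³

Use ∑_{k=1}^{n} k³ = [n(n+1)/2]², then subtract the first 20 terms.
∑_{k=1}^{36} k³ = [36×37/2]² = 666² = 443556
∑_{k=1}^{20} k³ = [20×21/2]² = 210² = 44100
∑_{k=21}^{36} k³ = 443556 - 44100 = 399456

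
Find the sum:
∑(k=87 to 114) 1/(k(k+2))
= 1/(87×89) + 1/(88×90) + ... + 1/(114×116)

Partial fractions: 1/(k(k+2)) = (1/2)[1/k - 1/(k+2)]
Telescoping leaves the first two and last two terms:
= (1/2)[1/87 + 1/88 - 1/115 - 1/116]
= 4879/1760880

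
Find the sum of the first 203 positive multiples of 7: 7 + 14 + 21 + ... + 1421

Factor out 7: = 7(1 + 2 + ... + 203) = 7 × n(n+1)/2
= 7 × 203×204/2
= 7 × 20706
= 144942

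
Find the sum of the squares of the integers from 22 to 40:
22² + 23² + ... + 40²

Use ∑_{k=1}^{n} k² = n(n+1)(2n+1)/6, then subtract the first 21 terms.
∑_{k=1}^{40} k² = 40×41×81/6 = 22140
∑_{k=1}^{21} k² = 21×22×43/6 = 3311
∑_{k=22}^{40} k² = 22140 - 3311 = 18829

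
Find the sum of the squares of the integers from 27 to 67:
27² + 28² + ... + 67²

Use ∑_{k=1}^{n} k² = n(n+1)(2n+1)/6, then subtract the first 26 terms.
∑_{k=1}^{67} k² = 67×68×135/6 = 102510
∑_{k=1}^{26} k² = 26×27×53/6 = 6201
∑_{k=27}^{67} k² = 102510 - 6201 = 96309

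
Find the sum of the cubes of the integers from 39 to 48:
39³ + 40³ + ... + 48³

Use ∑_{k=1}^{n} k³ = [n(n+1)/2]², then subtract the first 38 terms.
∑_{k=1}^{48} k³ = [48×49/2]² = 1176² = 1382976
∑_{k=1}^{38} k³ = [38×39/2]² = 741² = 549081
∑_{k=39}^{48} k³ = 1382976 - 549081 = 833895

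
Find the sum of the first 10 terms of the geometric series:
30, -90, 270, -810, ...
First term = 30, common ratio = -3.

Sₙ = a(1 - rⁿ) / (1 - r)
S_10 = 30(1 - (-3)^10) / (1 - (-3))
S_10 = 30(1 - 59049) / (4)
S_10 = -442860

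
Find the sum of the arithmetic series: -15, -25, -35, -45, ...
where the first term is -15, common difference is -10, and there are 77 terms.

Sₙ = n/2 × (first + last)
Last term = a + (n-1)d = -15 + (77-1)×(-10) = -775
S_77 = 77/2 × (-15 + (-775))
S_77 = 77/2 × (-790) = -30415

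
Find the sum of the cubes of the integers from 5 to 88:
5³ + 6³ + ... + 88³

Use ∑_{k=1}^{n} k³ = [n(n+1)/2]², then subtract the first 4 terms.
∑_{k=1}^{88} k³ = [88×89/2]² = 3916² = 15335056
∑_{k=1}^{4} k³ = [4×5/2]² = 10² = 100
∑_{k=5}^{88} k³ = 15335056 - 100 = 15334956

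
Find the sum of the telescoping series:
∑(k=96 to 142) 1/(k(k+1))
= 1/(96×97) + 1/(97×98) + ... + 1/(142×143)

Partial fractions: 1/(k(k+1)) = 1/k - 1/(k+1)
The series telescopes:
= (1/96 - 1/97) + (1/97 - 1/98) + ... + (1/142 - 1/143)
= 1/96 - 1/143
= 47/13728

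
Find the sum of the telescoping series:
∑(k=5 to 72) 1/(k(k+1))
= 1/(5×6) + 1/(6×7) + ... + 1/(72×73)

Partial fractions: 1/(k(k+1)) = 1/k - 1/(k+1)
The series telescopes:
= (1/5 - 1/6) + (1/6 - 1/7) + ... + (1/72 - 1/73)
= 1/5 - 1/73
= 68/365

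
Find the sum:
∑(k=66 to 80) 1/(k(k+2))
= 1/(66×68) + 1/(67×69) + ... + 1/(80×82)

Partial fractions: 1/(k(k+2)) = (1/2)[1/k - 1/(k+2)]
Telescoping leaves the first two and last two terms:
= (1/2)[1/66 + 1/67 - 1/81 - 1/82]
= 6775/2447577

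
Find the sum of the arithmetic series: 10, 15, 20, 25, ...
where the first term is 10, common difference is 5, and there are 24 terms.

Sₙ = n/2 × (first + last)
Last term = a + (n-1)d = 10 + (24-1)×5 = 125
S_24 = 24/2 × (10 + 125)
S_24 = 24/2 × 135 = 1620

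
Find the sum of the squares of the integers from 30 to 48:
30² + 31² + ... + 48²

Use ∑_{k=1}^{n} k² = n(n+1)(2n+1)/6, then subtract the first 29 terms.
∑_{k=1}^{48} k² = 48×49×97/6 = 38024
∑_{k=1}^{29} k² = 29×30×59/6 = 8555
∑_{k=30}^{48} k² = 38024 - 8555 = 29469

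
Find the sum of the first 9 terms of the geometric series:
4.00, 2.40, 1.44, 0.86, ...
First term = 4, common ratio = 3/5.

Sₙ = a(1 - rⁿ) / (1 - r)
S_9 = 4(1 - (3/5)^9) / (1 - (3/5))
S_9 = 4(1 - (19683/1953125)) / (2/5)
S_9 = 3866884/390625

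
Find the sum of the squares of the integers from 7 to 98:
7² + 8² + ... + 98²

Use ∑_{k=1}^{n} k² = n(n+1)(2n+1)/6, then subtract the first 6 terms.
∑_{k=1}^{98} k² = 98×99×197/6 = 318549
∑_{k=1}^{6} k² = 6×7×13/6 = 91
∑_{k=7}^{98} k² = 318549 - 91 = 318458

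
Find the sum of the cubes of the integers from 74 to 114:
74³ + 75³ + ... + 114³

Use ∑_{k=1}^{n} k³ = [n(n+1)/2]², then subtract the first 73 terms.
∑_{k=1}^{114} k³ = [114×115/2]² = 6555² = 42968025
∑_{k=1}^{73} k³ = [73×74/2]² = 2701² = 7295401
∑_{k=74}^{114} k³ = 42968025 - 7295401 = 35672624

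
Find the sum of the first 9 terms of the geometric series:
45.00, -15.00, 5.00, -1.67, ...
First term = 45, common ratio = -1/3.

Sₙ = a(1 - rⁿ) / (1 - r)
S_9 = 45(1 - (-1/3)^9) / (1 - (-1/3))
S_9 = 45(1 - (-1/19683)) / (4/3)
S_9 = 24605/729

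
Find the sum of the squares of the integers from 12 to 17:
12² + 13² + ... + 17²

Use ∑_{k=1}^{n} k² = n(n+1)(2n+1)/6, then subtract the first 11 terms.
∑_{k=1}^{17} k² = 17×18×35/6 = 1785
∑_{k=1}^{11} k² = 11×12×23/6 = 506
∑_{k=12}^{17} k² = 1785 - 506 = 1279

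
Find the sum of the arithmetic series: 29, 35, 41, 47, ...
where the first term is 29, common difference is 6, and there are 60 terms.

Sₙ = n/2 × (first + last)
Last term = a + (n-1)d = 29 + (60-1)×6 = 383
S_60 = 60/2 × (29 + 383)
S_60 = 60/2 × 412 = 12360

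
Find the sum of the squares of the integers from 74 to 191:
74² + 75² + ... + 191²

Use ∑_{k=1}^{n} k² = n(n+1)(2n+1)/6, then subtract the first 73 terms.
∑_{k=1}^{191} k² = 191×192×383/6 = 2340896
∑_{k=1}^{73} k² = 73×74×147/6 = 132349
∑_{k=74}^{191} k² = 2340896 - 132349 = 2208547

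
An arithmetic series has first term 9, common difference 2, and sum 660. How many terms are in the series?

Using S = n/2 × [2a + (n-1)d]
660 = n/2 × [2(9) + (n-1)(2)]
660 = n/2 × [18 + 2n - 2]
1320 = n × [16 + 2n]
2n² + (16)n - 1320 = 0
Discriminant: Δ = (16)² - 4(2)(-1320) = 256 + 10560 = 10816
√Δ = 104
n = [-(16) + √Δ] / (2·2) = (-16 + 104) / 4 = 88 / 4 = 22
(The negative root is discarded since n must be a positive integer.)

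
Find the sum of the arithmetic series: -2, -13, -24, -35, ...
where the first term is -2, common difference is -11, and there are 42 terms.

Sₙ = n/2 × (first + last)
Last term = a + (n-1)d = -2 + (42-1)×(-11) = -453
S_42 = 42/2 × (-2 + (-453))
S_42 = 42/2 × (-455) = -9555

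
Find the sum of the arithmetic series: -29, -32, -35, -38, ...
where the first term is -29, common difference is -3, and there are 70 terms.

Sₙ = n/2 × (first + last)
Last term = a + (n-1)d = -29 + (70-1)×(-3) = -236
S_70 = 70/2 × (-29 + (-236))
S_70 = 70/2 × (-265) = -9275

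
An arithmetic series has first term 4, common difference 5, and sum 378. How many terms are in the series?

Using S = n/2 × [2a + (n-1)d]
378 = n/2 × [2(4) + (n-1)(5)]
378 = n/2 × [8 + 5n - 5]
756 = n × [3 + 5n]
5n² + (3)n - 756 = 0
Discriminant: Δ = (3)² - 4(5)(-756) = 9 + 15120 = 15129
√Δ = 123
n = [-(3) + √Δ] / (2·5) = (-3 + 123) / 10 = 120 / 10 = 12
(The negative root is discarded since n must be a positive integer.)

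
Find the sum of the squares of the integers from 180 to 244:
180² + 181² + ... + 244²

Use ∑_{k=1}^{n} k² = n(n+1)(2n+1)/6, then subtract the first 179 terms.
∑_{k=1}^{244} k² = 244×245×489/6 = 4872070
∑_{k=1}^{179} k² = 179×180×359/6 = 1927830
∑_{k=180}^{244} k² = 4872070 - 1927830 = 2944240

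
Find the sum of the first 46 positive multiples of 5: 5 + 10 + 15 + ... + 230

Factor out 5: = 5(1 + 2 + ... + 46) = 5 × n(n+1)/2
= 5 × 46×47/2
= 5 × 1081
= 5405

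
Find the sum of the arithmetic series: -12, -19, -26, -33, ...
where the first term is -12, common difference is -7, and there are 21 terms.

Sₙ = n/2 × (first + last)
Last term = a + (n-1)d = -12 + (21-1)×(-7) = -152
S_21 = 21/2 × (-12 + (-152))
S_21 = 21/2 × (-164) = -1722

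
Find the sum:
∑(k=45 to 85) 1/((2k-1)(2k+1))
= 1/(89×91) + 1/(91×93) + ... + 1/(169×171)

Partial fractions: 1/((2k-1)(2k+1)) = (1/2)[1/(2k-1) - 1/(2k+1)]
The series telescopes:
= (1/2)[1/89 - 1/171]
= 41/15219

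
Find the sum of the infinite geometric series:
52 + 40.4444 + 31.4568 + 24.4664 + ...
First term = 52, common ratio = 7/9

For |r| < 1, S = a / (1 - r)
S = 52 / (1 - (7/9))
S = 52 / (2/9)
S = 234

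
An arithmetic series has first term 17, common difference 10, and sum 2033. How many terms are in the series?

Using S = n/2 × [2a + (n-1)d]
2033 = n/2 × [2(17) + (n-1)(10)]
2033 = n/2 × [34 + 10n - 10]
4066 = n × [24 + 10n]
10n² + (24)n - 4066 = 0
Discriminant: Δ = (24)² - 4(10)(-4066) = 576 + 162640 = 163216
√Δ = 404
n = [-(24) + √Δ] / (2·10) = (-24 + 404) / 20 = 380 / 20 = 19
(The negative root is discarded since n must be a positive integer.)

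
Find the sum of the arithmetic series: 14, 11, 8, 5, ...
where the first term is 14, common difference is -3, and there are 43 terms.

Sₙ = n/2 × (first + last)
Last term = a + (n-1)d = 14 + (43-1)×(-3) = -112
S_43 = 43/2 × (14 + (-112))
S_43 = 43/2 × (-98) = -2107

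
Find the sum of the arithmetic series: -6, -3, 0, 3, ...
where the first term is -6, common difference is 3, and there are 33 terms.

Sₙ = n/2 × (first + last)
Last term = a + (n-1)d = -6 + (33-1)×3 = 90
S_33 = 33/2 × (-6 + 90)
S_33 = 33/2 × 84 = 1386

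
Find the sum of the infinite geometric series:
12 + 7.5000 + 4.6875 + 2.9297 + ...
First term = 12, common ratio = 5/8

For |r| < 1, S = a / (1 - r)
S = 12 / (1 - (5/8))
S = 12 / (3/8)
S = 32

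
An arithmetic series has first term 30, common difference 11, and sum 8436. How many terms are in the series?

Using S = n/2 × [2a + (n-1)d]
8436 = n/2 × [2(30) + (n-1)(11)]
8436 = n/2 × [60 + 11n - 11]
16872 = n × [49 + 11n]
11n² + (49)n - 16872 = 0
Discriminant: Δ = (49)² - 4(11)(-16872) = 2401 + 742368 = 744769
√Δ = 863
n = [-(49) + √Δ] / (2·11) = (-49 + 863) / 22 = 814 / 22 = 37
(The negative root is discarded since n must be a positive integer.)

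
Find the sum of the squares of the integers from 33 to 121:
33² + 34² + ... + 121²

Use ∑_{k=1}^{n} k² = n(n+1)(2n+1)/6, then subtract the first 32 terms.
∑_{k=1}^{121} k² = 121×122×243/6 = 597861
∑_{k=1}^{32} k² = 32×33×65/6 = 11440
∑_{k=33}^{121} k² = 597861 - 11440 = 586421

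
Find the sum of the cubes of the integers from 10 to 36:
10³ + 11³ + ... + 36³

Use ∑_{k=1}^{n} k³ = [n(n+1)/2]², then subtract the first 9 terms.
∑_{k=1}^{36} k³ = [36×37/2]² = 666² = 443556
∑_{k=1}^{9} k³ = [9×10/2]² = 45² = 2025
∑_{k=10}^{36} k³ = 443556 - 2025 = 441531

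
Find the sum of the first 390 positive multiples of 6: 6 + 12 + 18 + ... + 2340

Factor out 6: = 6(1 + 2 + ... + 390) = 6 × n(n+1)/2
= 6 × 390×391/2
= 6 × 76245
= 457470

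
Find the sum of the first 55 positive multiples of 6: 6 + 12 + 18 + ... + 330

Factor out 6: = 6(1 + 2 + ... + 55) = 6 × n(n+1)/2
= 6 × 55×56/2
= 6 × 1540
= 9240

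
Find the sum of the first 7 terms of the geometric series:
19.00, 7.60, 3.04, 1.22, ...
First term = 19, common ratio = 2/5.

Sₙ = a(1 - rⁿ) / (1 - r)
S_7 = 19(1 - (2/5)^7) / (1 - (2/5))
S_7 = 19(1 - (128/78125)) / (3/5)
S_7 = 493981/15625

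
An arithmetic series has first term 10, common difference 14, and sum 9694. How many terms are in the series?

Using S = n/2 × [2a + (n-1)d]
9694 = n/2 × [2(10) + (n-1)(14)]
9694 = n/2 × [20 + 14n - 14]
19388 = n × [6 + 14n]
14n² + (6)n - 19388 = 0
Discriminant: Δ = (6)² - 4(14)(-19388) = 36 + 1085728 = 1085764
√Δ = 1042
n = [-(6) + √Δ] / (2·14) = (-6 + 1042) / 28 = 1036 / 28 = 37
(The negative root is discarded since n must be a positive integer.)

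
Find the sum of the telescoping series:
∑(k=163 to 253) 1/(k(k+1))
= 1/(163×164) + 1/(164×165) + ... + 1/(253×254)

Partial fractions: 1/(k(k+1)) = 1/k - 1/(k+1)
The series telescopes:
= (1/163 - 1/164) + (1/164 - 1/165) + ... + (1/253 - 1/254)
= 1/163 - 1/254
= 91/41402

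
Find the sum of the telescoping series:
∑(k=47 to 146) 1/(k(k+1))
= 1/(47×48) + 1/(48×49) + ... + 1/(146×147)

Partial fractions: 1/(k(k+1)) = 1/k - 1/(k+1)
The series telescopes:
= (1/47 - 1/48) + (1/48 - 1/49) + ... + (1/146 - 1/147)
= 1/47 - 1/147
= 100/6909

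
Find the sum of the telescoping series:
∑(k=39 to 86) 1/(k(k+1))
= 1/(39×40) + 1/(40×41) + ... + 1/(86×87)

Partial fractions: 1/(k(k+1)) = 1/k - 1/(k+1)
The series telescopes:
= (1/39 - 1/40) + (1/40 - 1/41) + ... + (1/86 - 1/87)
= 1/39 - 1/87
= 16/1131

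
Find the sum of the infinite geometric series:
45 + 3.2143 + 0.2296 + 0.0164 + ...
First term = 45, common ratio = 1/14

For |r| < 1, S = a / (1 - r)
S = 45 / (1 - (1/14))
S = 45 / (13/14)
S = 630/13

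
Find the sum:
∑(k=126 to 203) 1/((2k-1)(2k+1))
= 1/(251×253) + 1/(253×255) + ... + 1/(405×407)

Partial fractions: 1/((2k-1)(2k+1)) = (1/2)[1/(2k-1) - 1/(2k+1)]
The series telescopes:
= (1/2)[1/251 - 1/407]
= 78/102157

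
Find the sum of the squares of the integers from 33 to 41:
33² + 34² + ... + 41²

Use ∑_{k=1}^{n} k² = n(n+1)(2n+1)/6, then subtract the first 32 terms.
∑_{k=1}^{41} k² = 41×42×83/6 = 23821
∑_{k=1}^{32} k² = 32×33×65/6 = 11440
∑_{k=33}^{41} k² = 23821 - 11440 = 12381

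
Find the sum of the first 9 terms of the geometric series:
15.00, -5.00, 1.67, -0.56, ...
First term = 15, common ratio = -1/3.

Sₙ = a(1 - rⁿ) / (1 - r)
S_9 = 15(1 - (-1/3)^9) / (1 - (-1/3))
S_9 = 15(1 - (-1/19683)) / (4/3)
S_9 = 24605/2187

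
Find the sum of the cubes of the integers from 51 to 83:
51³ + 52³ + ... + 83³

Use ∑_{k=1}^{n} k³ = [n(n+1)/2]², then subtract the first 50 terms.
∑_{k=1}^{83} k³ = [83×84/2]² = 3486² = 12152196
∑_{k=1}^{50} k³ = [50×51/2]² = 1275² = 1625625
∑_{k=51}^{83} k³ = 12152196 - 1625625 = 10526571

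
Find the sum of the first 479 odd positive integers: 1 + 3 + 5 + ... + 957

Sum of first n odd numbers = n²
= 479²
= 229441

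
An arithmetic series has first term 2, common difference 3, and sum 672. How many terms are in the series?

Using S = n/2 × [2a + (n-1)d]
672 = n/2 × [2(2) + (n-1)(3)]
672 = n/2 × [4 + 3n - 3]
1344 = n × [1 + 3n]
3n² + (1)n - 1344 = 0
Discriminant: Δ = (1)² - 4(3)(-1344) = 1 + 16128 = 16129
√Δ = 127
n = [-(1) + √Δ] / (2·3) = (-1 + 127) / 6 = 126 / 6 = 21
(The negative root is discarded since n must be a positive integer.)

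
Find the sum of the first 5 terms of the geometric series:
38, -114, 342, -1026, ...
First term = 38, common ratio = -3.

Sₙ = a(1 - rⁿ) / (1 - r)
S_5 = 38(1 - (-3)^5) / (1 - (-3))
S_5 = 38(1 - (-243)) / (4)
S_5 = 2318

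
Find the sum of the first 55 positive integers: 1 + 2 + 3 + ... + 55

Formula: ∑k = n(n+1)/2
= 55×56/2
= 3080/2
= 1540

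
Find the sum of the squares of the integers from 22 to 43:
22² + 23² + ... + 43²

Use ∑_{k=1}^{n} k² = n(n+1)(2n+1)/6, then subtract the first 21 terms.
∑_{k=1}^{43} k² = 43×44×87/6 = 27434
∑_{k=1}^{21} k² = 21×22×43/6 = 3311
∑_{k=22}^{43} k² = 27434 - 3311 = 24123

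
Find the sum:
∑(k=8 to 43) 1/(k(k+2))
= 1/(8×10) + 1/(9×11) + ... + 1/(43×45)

Partial fractions: 1/(k(k+2)) = (1/2)[1/k - 1/(k+2)]
Telescoping leaves the first two and last two terms:
= (1/2)[1/8 + 1/9 - 1/44 - 1/45]
= 757/7920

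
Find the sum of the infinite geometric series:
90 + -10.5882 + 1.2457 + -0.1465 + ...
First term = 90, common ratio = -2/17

For |r| < 1, S = a / (1 - r)
S = 90 / (1 - (-2/17))
S = 90 / (19/17)
S = 1530/19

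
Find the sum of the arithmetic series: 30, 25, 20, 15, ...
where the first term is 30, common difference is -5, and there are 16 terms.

Sₙ = n/2 × (first + last)
Last term = a + (n-1)d = 30 + (16-1)×(-5) = -45
S_16 = 16/2 × (30 + (-45))
S_16 = 16/2 × (-15) = -120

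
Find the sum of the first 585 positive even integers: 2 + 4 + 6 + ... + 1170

Sum of first n even numbers = n(n+1)
= 585×586
= 342810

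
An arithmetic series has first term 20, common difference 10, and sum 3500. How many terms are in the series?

Using S = n/2 × [2a + (n-1)d]
3500 = n/2 × [2(20) + (n-1)(10)]
3500 = n/2 × [40 + 10n - 10]
7000 = n × [30 + 10n]
10n² + (30)n - 7000 = 0
Discriminant: Δ = (30)² - 4(10)(-7000) = 900 + 280000 = 280900
√Δ = 530
n = [-(30) + √Δ] / (2·10) = (-30 + 530) / 20 = 500 / 20 = 25
(The negative root is discarded since n must be a positive integer.)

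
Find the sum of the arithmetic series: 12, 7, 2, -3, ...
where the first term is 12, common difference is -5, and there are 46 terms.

Sₙ = n/2 × (first + last)
Last term = a + (n-1)d = 12 + (46-1)×(-5) = -213
S_46 = 46/2 × (12 + (-213))
S_46 = 46/2 × (-201) = -4623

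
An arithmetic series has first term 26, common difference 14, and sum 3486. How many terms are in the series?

Using S = n/2 × [2a + (n-1)d]
3486 = n/2 × [2(26) + (n-1)(14)]
3486 = n/2 × [52 + 14n - 14]
6972 = n × [38 + 14n]
14n² + (38)n - 6972 = 0
Discriminant: Δ = (38)² - 4(14)(-6972) = 1444 + 390432 = 391876
√Δ = 626
n = [-(38) + √Δ] / (2·14) = (-38 + 626) / 28 = 588 / 28 = 21
(The negative root is discarded since n must be a positive integer.)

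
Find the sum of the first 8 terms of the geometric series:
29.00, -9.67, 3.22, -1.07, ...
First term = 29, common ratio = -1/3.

Sₙ = a(1 - rⁿ) / (1 - r)
S_8 = 29(1 - (-1/3)^8) / (1 - (-1/3))
S_8 = 29(1 - (1/6561)) / (4/3)
S_8 = 47560/2187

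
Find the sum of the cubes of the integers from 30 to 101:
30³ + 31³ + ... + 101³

Use ∑_{k=1}^{n} k³ = [n(n+1)/2]², then subtract the first 29 terms.
∑_{k=1}^{101} k³ = [101×102/2]² = 5151² = 26532801
∑_{k=1}^{29} k³ = [29×30/2]² = 435² = 189225
∑_{k=30}^{101} k³ = 26532801 - 189225 = 26343576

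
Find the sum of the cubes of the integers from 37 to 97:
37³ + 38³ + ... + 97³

Use ∑_{k=1}^{n} k³ = [n(n+1)/2]², then subtract the first 36 terms.
∑_{k=1}^{97} k³ = [97×98/2]² = 4753² = 22591009
∑_{k=1}^{36} k³ = [36×37/2]² = 666² = 443556
∑_{k=37}^{97} k³ = 22591009 - 443556 = 22147453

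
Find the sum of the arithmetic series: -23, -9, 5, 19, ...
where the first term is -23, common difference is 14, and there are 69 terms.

Sₙ = n/2 × (first + last)
Last term = a + (n-1)d = -23 + (69-1)×14 = 929
S_69 = 69/2 × (-23 + 929)
S_69 = 69/2 × 906 = 31257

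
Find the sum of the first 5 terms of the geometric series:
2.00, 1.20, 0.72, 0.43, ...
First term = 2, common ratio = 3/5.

Sₙ = a(1 - rⁿ) / (1 - r)
S_5 = 2(1 - (3/5)^5) / (1 - (3/5))
S_5 = 2(1 - (243/3125)) / (2/5)
S_5 = 2882/625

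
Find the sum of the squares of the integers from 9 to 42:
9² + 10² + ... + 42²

Use ∑_{k=1}^{n} k² = n(n+1)(2n+1)/6, then subtract the first 8 terms.
∑_{k=1}^{42} k² = 42×43×85/6 = 25585
∑_{k=1}^{8} k² = 8×9×17/6 = 204
∑_{k=9}^{42} k² = 25585 - 204 = 25381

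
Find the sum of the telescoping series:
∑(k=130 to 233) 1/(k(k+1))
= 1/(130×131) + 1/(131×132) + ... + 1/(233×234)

Partial fractions: 1/(k(k+1)) = 1/k - 1/(k+1)
The series telescopes:
= (1/130 - 1/131) + (1/131 - 1/132) + ... + (1/233 - 1/234)
= 1/130 - 1/234
= 2/585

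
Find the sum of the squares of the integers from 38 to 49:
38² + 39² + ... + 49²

Use ∑_{k=1}^{n} k² = n(n+1)(2n+1)/6, then subtract the first 37 terms.
∑_{k=1}^{49} k² = 49×50×99/6 = 40425
∑_{k=1}^{37} k² = 37×38×75/6 = 17575
∑_{k=38}^{49} k² = 40425 - 17575 = 22850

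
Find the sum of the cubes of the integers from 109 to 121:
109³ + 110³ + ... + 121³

Use ∑_{k=1}^{n} k³ = [n(n+1)/2]², then subtract the first 108 terms.
∑_{k=1}^{121} k³ = [121×122/2]² = 7381² = 54479161
∑_{k=1}^{108} k³ = [108×109/2]² = 5886² = 34644996
∑_{k=109}^{121} k³ = 54479161 - 34644996 = 19834165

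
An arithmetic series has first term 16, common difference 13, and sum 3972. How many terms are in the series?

Using S = n/2 × [2a + (n-1)d]
3972 = n/2 × [2(16) + (n-1)(13)]
3972 = n/2 × [32 + 13n - 13]
7944 = n × [19 + 13n]
13n² + (19)n - 7944 = 0
Discriminant: Δ = (19)² - 4(13)(-7944) = 361 + 413088 = 413449
√Δ = 643
n = [-(19) + √Δ] / (2·13) = (-19 + 643) / 26 = 624 / 26 = 24
(The negative root is discarded since n must be a positive integer.)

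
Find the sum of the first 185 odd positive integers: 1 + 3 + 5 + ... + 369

Sum of first n odd numbers = n²
= 185²
= 34225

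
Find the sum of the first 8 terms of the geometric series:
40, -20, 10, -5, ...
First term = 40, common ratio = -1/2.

Sₙ = a(1 - rⁿ) / (1 - r)
S_8 = 40(1 - (-1/2)^8) / (1 - (-1/2))
S_8 = 40(1 - (1/256)) / (3/2)
S_8 = 425/16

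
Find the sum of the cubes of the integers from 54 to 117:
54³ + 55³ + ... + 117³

Use ∑_{k=1}^{n} k³ = [n(n+1)/2]², then subtract the first 53 terms.
∑_{k=1}^{117} k³ = [117×118/2]² = 6903² = 47651409
∑_{k=1}^{53} k³ = [53×54/2]² = 1431² = 2047761
∑_{k=54}^{117} k³ = 47651409 - 2047761 = 45603648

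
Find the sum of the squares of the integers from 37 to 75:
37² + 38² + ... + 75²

Use ∑_{k=1}^{n} k² = n(n+1)(2n+1)/6, then subtract the first 36 terms.
∑_{k=1}^{75} k² = 75×76×151/6 = 143450
∑_{k=1}^{36} k² = 36×37×73/6 = 16206
∑_{k=37}^{75} k² = 143450 - 16206 = 127244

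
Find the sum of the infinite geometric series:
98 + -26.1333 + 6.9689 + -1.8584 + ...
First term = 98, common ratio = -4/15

For |r| < 1, S = a / (1 - r)
S = 98 / (1 - (-4/15))
S = 98 / (19/15)
S = 1470/19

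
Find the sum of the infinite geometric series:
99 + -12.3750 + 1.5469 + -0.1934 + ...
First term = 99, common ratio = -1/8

For |r| < 1, S = a / (1 - r)
S = 99 / (1 - (-1/8))
S = 99 / (9/8)
S = 88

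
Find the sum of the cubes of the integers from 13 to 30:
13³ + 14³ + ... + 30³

Use ∑_{k=1}^{n} k³ = [n(n+1)/2]², then subtract the first 12 terms.
∑_{k=1}^{30} k³ = [30×31/2]² = 465² = 216225
∑_{k=1}^{12} k³ = [12×13/2]² = 78² = 6084
∑_{k=13}^{30} k³ = 216225 - 6084 = 210141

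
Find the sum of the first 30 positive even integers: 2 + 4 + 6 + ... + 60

Sum of first n even numbers = n(n+1)
= 30×31
= 930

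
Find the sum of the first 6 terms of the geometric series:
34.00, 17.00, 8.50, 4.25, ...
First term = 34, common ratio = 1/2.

Sₙ = a(1 - rⁿ) / (1 - r)
S_6 = 34(1 - (1/2)^6) / (1 - (1/2))
S_6 = 34(1 - (1/64)) / (1/2)
S_6 = 1071/16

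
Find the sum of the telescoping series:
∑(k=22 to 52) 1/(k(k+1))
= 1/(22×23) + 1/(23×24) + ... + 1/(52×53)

Partial fractions: 1/(k(k+1)) = 1/k - 1/(k+1)
The series telescopes:
= (1/22 - 1/23) + (1/23 - 1/24) + ... + (1/52 - 1/53)
= 1/22 - 1/53
= 31/1166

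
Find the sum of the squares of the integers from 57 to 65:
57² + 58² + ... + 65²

Use ∑_{k=1}^{n} k² = n(n+1)(2n+1)/6, then subtract the first 56 terms.
∑_{k=1}^{65} k² = 65×66×131/6 = 93665
∑_{k=1}^{56} k² = 56×57×113/6 = 60116
∑_{k=57}^{65} k² = 93665 - 60116 = 33549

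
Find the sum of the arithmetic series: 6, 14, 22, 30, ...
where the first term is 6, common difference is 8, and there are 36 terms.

Sₙ = n/2 × (first + last)
Last term = a + (n-1)d = 6 + (36-1)×8 = 286
S_36 = 36/2 × (6 + 286)
S_36 = 36/2 × 292 = 5256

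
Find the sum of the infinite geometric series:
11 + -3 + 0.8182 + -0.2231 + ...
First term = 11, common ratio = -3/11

For |r| < 1, S = a / (1 - r)
S = 11 / (1 - (-3/11))
S = 11 / (14/11)
S = 121/14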